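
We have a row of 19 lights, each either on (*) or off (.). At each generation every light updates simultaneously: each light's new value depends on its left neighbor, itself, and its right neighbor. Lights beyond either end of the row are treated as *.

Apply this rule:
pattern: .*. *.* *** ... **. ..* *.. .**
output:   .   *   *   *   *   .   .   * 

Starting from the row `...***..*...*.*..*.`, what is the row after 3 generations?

*********.****.****

generation 1: .*.***....*..*....*
generation 2: *.****.**......**.*
generation 3: *********.****.****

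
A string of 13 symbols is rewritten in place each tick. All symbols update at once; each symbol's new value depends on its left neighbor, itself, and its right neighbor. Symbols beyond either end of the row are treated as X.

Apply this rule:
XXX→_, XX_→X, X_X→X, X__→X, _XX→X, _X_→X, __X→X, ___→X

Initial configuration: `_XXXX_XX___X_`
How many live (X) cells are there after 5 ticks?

11

tick 1: XX__XXXXXXXXX
tick 2: _XXXX________
tick 3: XX__XXXXXXXXX  (repeats tick 1; period 2)
tick 5: XX__XXXXXXXXX
count of X: 11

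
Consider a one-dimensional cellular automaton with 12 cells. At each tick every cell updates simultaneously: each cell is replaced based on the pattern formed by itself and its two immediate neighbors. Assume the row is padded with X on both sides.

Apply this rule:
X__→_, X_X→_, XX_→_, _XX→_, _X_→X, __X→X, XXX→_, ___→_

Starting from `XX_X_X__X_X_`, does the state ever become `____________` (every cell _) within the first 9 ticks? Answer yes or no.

no

___X_X_XX_X_
__XX_X____X_
_X___X___XX_
_X__XX__X___
_X_X___XX__X
_X_X__X___X_
_X_X_XX__XX_
_X_X____X___
_X_X___XX__X
tick 9 is _X_X___XX__X, still not uniform _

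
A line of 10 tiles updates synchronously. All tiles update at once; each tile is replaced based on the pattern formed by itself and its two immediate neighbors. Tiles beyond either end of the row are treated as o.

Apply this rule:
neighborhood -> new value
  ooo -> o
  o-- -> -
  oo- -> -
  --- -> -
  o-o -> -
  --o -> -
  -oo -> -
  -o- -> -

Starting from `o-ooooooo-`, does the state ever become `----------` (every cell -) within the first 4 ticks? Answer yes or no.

yes

tick 1: ---ooooo--
tick 2: ----ooo---
tick 3: -----o----
tick 4: ----------
all cells are - at tick 4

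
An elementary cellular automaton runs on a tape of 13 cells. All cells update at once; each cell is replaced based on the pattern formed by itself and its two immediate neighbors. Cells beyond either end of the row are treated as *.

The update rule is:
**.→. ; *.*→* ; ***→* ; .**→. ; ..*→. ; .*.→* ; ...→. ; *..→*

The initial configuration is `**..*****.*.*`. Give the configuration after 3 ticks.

tick 1: *.*..***.***.
tick 2: .***..*.*.*.*
tick 3: *.*.*.******.

*.*.*.******.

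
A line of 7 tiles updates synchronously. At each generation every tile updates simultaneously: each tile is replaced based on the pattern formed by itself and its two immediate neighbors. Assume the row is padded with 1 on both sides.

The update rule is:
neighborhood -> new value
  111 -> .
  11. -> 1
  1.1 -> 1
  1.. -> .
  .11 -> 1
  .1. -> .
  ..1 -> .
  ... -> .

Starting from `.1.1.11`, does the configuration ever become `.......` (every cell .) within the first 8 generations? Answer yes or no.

yes

1.1.11.
11.1111
.111...
11.1...
.11....
111....
..1....
.......
all cells are . at generation 8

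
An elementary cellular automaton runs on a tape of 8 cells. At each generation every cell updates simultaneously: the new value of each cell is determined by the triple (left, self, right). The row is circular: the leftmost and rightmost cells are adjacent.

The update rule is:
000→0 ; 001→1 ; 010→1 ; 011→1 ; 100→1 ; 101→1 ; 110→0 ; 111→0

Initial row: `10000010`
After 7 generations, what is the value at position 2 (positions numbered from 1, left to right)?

11000111
00101100
01111010
11000111  (repeats generation 1; period 3)
generation 7: 11000111
position 2 holds 1

1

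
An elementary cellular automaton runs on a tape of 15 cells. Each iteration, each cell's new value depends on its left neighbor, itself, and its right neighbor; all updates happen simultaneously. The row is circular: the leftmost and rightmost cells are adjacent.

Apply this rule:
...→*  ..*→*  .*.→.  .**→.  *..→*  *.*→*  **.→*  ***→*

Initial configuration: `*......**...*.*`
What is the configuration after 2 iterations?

.*******.****.*

*******.****.*.
.*******.****.*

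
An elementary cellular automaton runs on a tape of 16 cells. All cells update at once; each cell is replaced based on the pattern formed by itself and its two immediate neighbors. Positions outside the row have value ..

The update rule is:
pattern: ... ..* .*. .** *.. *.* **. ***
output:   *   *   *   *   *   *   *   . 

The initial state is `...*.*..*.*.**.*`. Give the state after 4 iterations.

****************
*..............*
****************  (repeats iteration 1; period 2)
iteration 4: *..............*

*..............*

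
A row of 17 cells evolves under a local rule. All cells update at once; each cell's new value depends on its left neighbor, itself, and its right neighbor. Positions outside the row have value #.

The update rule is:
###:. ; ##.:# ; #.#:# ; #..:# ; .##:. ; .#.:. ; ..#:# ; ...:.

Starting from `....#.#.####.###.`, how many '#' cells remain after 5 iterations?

#..#.#.#...##..##
###.#.#.#.#.###..
..##.#.#.#.#..###
##.##.#.#.#.##...
.##.##.#.#.#.##.#
count of #: 10

10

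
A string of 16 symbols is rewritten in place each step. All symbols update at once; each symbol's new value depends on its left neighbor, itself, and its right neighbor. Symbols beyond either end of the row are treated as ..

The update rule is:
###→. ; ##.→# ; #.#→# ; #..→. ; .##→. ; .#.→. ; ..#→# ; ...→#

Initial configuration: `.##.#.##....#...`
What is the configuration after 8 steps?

.#.#.#.#.#..#..#

step 1: #.##.#.#.###..##
step 2: .#.##.#.#..#.#.#
step 3: #.#.##.#..#.#.#.
step 4: .#.#.##..#.#.#..
step 5: #.#.#.#.#.#.#..#
step 6: .#.#.#.#.#.#..#.
step 7: #.#.#.#.#.#..#..
step 8: .#.#.#.#.#..#..#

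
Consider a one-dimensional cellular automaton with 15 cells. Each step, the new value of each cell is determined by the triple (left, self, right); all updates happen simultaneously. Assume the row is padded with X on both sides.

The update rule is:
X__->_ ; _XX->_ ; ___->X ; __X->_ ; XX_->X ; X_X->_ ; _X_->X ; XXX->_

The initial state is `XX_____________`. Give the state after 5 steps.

_X_XXXXXXX_X_X_

_X_XXXXXXXXXXX_
_X___________X_
_X_XXXXXXXXX_X_
_X_________X_X_
_X_XXXXXXX_X_X_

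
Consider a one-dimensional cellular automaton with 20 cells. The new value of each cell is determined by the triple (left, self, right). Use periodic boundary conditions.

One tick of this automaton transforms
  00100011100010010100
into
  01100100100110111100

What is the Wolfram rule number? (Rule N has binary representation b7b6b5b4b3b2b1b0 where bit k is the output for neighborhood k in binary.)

102

position 7: 111 → 0  (bit 7 = 0)
position 8: 110 → 1  (bit 6 = 1)
position 16: 101 → 1  (bit 5 = 1)
position 3: 100 → 0  (bit 4 = 0)
position 6: 011 → 0  (bit 3 = 0)
position 2: 010 → 1  (bit 2 = 1)
position 1: 001 → 1  (bit 1 = 1)
position 0: 000 → 0  (bit 0 = 0)
bits b7..b0 = 01100110 = 102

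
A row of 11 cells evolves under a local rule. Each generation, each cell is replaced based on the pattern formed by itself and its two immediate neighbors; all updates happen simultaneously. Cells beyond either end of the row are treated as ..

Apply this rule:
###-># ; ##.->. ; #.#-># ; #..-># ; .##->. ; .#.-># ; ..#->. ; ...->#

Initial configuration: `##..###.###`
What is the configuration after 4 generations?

..#.##.##.#

..#..#.#.#.
#.##.######
##..#.####.
..#.##.##.#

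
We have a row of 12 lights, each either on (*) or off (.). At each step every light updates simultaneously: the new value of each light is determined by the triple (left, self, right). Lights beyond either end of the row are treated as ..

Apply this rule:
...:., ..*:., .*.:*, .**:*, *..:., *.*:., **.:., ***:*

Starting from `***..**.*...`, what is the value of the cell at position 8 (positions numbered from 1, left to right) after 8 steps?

.

**...*..*...
*....*..*...
*....*..*...  (fixed point — unchanged through step 8)
position 8 holds .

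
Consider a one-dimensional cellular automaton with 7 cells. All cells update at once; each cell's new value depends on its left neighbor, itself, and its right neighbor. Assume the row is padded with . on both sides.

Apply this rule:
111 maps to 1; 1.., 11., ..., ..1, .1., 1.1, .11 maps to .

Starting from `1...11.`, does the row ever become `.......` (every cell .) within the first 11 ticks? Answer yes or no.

.......
all cells are . at tick 1

yes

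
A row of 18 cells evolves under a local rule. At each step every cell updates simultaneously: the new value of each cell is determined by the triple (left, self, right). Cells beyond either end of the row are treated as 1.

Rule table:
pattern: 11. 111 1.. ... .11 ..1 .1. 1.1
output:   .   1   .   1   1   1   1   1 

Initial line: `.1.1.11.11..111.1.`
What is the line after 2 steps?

111111.11..111.111
11111.11..111.1111

11111.11..111.1111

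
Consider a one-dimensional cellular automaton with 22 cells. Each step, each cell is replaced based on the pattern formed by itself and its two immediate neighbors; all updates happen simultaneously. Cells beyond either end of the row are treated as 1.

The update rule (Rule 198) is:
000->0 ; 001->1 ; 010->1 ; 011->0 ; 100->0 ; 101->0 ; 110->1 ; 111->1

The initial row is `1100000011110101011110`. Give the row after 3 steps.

1100010101010101010010

step 1: 1100000101110101001110
step 2: 1100001100110101010110
step 3: 1100010101010101010010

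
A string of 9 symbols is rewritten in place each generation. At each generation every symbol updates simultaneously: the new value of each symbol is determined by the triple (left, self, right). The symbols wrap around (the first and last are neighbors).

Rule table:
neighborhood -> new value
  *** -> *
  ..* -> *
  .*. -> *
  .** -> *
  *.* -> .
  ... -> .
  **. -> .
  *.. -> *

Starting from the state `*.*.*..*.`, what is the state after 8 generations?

..***..**

*.*.****.
*.*.***..
*.*.**.**
..*.*..**
***.****.
**..***..
*.****.**
..***..**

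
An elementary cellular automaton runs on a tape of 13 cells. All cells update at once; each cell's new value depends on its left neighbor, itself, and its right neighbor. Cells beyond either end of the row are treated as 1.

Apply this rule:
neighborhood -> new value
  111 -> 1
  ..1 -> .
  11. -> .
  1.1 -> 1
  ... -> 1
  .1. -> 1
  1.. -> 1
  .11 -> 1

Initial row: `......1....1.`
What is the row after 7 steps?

1111.11111111

11111.1111.11
1111.1111.111
111.1111.1111
11.1111.11111
1.1111.111111
.1111.1111111
1111.11111111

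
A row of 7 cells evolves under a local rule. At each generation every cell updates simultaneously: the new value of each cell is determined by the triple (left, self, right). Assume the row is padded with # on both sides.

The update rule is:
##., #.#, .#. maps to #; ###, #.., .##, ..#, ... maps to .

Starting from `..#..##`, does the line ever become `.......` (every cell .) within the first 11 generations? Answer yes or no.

..#....
..#....  (fixed point — unchanged through generation 11)
generation 11 is ..#...., still not uniform .

no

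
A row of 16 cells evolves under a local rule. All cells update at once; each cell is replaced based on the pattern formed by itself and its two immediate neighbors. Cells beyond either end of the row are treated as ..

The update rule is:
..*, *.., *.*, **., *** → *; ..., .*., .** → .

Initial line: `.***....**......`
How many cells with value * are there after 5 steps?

10

*.***..*.**.....
.*.****.*.**....
*.*.****.*.**...
.*.*.****.*.**..
*.*.*.****.*.**.
count of *: 10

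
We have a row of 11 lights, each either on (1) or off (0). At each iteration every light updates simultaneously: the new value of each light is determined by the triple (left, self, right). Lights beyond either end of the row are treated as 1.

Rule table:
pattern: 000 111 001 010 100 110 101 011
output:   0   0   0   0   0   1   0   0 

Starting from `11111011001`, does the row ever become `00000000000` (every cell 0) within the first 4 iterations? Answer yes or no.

00001001000
00000000000
all cells are 0 at iteration 2

yes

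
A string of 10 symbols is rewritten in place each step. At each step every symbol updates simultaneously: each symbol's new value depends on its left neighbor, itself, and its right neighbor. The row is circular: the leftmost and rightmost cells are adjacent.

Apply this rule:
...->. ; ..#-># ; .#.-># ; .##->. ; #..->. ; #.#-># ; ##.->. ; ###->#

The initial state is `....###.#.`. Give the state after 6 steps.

...#.#.##.
..#####...
.#.###....
###.#.....
.#.##....#
###.....##

###.....##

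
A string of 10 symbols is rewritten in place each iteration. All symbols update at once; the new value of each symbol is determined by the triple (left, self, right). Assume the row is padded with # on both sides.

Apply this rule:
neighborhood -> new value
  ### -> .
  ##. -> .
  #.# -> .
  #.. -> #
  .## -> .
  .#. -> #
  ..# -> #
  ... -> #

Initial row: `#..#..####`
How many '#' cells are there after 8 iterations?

4

.#####....
......####
######....
......####  (repeats iteration 2; period 2)
iteration 8: ......####
count of #: 4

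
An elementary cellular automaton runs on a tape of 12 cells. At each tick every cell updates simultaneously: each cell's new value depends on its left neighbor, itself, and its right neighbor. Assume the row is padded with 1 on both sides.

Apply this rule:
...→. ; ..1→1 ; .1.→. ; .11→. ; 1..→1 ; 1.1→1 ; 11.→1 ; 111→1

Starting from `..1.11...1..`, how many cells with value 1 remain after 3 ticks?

8

tick 1: 11.1.11.1.11
tick 2: 111.1.11.1.1
tick 3: 1111.1.11.1.
count of 1: 8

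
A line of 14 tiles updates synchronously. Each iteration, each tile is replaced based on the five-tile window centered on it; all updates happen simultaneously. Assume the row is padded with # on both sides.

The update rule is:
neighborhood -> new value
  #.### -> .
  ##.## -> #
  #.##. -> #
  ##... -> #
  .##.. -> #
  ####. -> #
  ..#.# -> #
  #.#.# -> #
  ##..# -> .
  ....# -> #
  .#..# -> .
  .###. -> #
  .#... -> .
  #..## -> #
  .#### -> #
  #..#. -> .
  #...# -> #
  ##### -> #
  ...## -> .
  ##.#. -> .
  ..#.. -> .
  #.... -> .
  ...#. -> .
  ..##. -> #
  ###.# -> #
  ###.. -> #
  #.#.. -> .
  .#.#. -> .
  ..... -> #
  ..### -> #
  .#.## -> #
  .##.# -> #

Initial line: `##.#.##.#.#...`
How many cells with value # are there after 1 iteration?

##.####.#...#.
count of #: 8

8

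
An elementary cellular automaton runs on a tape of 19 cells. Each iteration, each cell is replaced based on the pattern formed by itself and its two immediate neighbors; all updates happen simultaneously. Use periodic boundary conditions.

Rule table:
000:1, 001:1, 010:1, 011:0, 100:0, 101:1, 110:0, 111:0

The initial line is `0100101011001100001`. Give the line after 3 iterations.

1110111110001000111

1101111100010001111
0010000001110110000
1110111110001000111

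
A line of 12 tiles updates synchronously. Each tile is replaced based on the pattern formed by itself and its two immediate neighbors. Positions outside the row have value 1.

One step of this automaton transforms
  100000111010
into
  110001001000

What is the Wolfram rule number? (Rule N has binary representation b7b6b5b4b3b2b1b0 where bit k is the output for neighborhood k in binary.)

82

position 7: 111 → 0  (bit 7 = 0)
position 0: 110 → 1  (bit 6 = 1)
position 9: 101 → 0  (bit 5 = 0)
position 1: 100 → 1  (bit 4 = 1)
position 6: 011 → 0  (bit 3 = 0)
position 10: 010 → 0  (bit 2 = 0)
position 5: 001 → 1  (bit 1 = 1)
position 2: 000 → 0  (bit 0 = 0)
bits b7..b0 = 01010010 = 82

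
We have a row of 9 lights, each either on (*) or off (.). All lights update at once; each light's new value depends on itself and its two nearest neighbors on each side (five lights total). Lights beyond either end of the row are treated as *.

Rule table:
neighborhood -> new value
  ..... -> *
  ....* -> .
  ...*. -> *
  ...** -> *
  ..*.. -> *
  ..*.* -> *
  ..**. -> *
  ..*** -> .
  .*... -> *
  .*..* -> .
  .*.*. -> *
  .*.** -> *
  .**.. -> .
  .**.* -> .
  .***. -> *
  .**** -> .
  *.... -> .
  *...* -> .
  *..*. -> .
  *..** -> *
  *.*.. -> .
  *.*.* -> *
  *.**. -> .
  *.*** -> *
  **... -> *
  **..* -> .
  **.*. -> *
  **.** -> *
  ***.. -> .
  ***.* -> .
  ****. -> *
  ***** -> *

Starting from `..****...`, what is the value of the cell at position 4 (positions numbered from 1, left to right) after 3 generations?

.*..*.*.*
*...*****
.*.*..***
position 4 holds *

*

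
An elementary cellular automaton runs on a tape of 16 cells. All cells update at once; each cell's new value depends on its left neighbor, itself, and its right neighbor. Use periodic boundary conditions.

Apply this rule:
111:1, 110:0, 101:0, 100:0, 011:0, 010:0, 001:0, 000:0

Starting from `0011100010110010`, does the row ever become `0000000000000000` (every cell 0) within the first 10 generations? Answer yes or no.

yes

0001000000000000
0000000000000000
all cells are 0 at generation 2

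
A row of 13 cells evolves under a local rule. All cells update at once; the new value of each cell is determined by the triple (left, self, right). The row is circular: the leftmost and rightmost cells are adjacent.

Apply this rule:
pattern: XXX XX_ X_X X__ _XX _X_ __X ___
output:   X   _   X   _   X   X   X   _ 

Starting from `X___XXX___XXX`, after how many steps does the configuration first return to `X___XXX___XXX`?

13

step 1: ___XXX___XXXX
step 2: __XXX___XXXX_
step 3: _XXX___XXXX__
step 4: XXX___XXXX___
step 5: XX___XXXX___X
step 6: X___XXXX___XX
step 7: ___XXXX___XXX
step 8: __XXXX___XXX_
step 9: _XXXX___XXX__
step 10: XXXX___XXX___
step 11: XXX___XXX___X
step 12: XX___XXX___XX
step 13: X___XXX___XXX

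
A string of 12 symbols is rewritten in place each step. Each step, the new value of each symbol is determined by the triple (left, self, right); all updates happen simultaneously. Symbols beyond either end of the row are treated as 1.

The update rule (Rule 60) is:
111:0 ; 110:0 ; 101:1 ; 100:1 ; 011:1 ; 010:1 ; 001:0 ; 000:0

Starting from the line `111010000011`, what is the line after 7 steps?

010011101001

step 1: 000111000010
step 2: 100100100011
step 3: 010110110010
step 4: 111101101011
step 5: 000011011110
step 6: 100010110001
step 7: 010011101001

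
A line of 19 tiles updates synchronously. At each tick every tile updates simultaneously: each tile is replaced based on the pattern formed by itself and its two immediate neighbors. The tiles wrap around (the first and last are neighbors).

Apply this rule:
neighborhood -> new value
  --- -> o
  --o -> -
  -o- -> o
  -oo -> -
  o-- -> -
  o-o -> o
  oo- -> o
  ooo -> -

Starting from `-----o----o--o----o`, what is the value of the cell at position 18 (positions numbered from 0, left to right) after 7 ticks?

o

tick 1: -ooo-o-oo-o--o-oo-o
tick 2: o--oooo-ooo--oo-ooo
tick 3: o-----oo--o---oo---
tick 4: o-ooo--o--o-o--o-o-
tick 5: oo--o--o--ooo--oooo
tick 6: -o--o--o----o------
tick 7: -o--o--o-oo-o-ooooo
position 18 holds o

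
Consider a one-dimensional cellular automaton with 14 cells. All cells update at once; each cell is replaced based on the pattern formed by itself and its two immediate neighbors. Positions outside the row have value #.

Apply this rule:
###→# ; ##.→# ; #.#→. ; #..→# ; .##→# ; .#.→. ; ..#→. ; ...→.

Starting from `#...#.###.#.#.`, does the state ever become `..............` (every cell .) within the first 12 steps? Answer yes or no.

step 1: ##....###.....
step 2: ###...####....
step 3: ####..#####...
step 4: #####.######..
step 5: #####.#######.
step 6: #####.#######.  (fixed point — unchanged through step 12)
step 12 is #####.#######., still not uniform .

no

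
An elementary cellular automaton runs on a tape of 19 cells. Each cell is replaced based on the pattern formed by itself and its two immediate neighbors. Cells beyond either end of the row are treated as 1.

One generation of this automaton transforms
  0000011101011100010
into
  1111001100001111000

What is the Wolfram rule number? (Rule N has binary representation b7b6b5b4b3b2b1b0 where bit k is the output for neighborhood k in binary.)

209

position 6: 111 → 1  (bit 7 = 1)
position 7: 110 → 1  (bit 6 = 1)
position 8: 101 → 0  (bit 5 = 0)
position 0: 100 → 1  (bit 4 = 1)
position 5: 011 → 0  (bit 3 = 0)
position 9: 010 → 0  (bit 2 = 0)
position 4: 001 → 0  (bit 1 = 0)
position 1: 000 → 1  (bit 0 = 1)
bits b7..b0 = 11010001 = 209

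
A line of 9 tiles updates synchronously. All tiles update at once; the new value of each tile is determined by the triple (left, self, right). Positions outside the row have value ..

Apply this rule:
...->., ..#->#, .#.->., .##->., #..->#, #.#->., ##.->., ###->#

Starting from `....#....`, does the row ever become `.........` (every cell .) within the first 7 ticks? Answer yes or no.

no

tick 1: ...#.#...
tick 2: ..#...#..
tick 3: .#.#.#.#.
tick 4: #.......#
tick 5: .#.....#.
tick 6: #.#...#.#
tick 7: ...#.#...
tick 7 is ...#.#..., still not uniform .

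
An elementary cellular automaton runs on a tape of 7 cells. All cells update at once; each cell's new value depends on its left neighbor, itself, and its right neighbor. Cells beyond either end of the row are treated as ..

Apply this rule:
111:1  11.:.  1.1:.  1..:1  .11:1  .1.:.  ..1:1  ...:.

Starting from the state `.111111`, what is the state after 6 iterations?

1.1.1.1

111111.
11111.1
1111...
111.1..
11...1.
1.1.1.1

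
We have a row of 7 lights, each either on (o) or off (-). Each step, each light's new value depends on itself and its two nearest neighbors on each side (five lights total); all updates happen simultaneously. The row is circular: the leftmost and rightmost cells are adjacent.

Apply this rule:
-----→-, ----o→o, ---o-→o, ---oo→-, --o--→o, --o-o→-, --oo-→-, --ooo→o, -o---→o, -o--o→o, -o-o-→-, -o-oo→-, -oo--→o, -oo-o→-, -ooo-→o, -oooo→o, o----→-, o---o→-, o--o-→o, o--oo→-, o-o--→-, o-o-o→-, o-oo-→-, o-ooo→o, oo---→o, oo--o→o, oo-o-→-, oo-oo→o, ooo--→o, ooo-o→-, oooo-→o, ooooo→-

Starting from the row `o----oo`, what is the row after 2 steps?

o----oo

step 1: oo-o-oo
step 2: o----oo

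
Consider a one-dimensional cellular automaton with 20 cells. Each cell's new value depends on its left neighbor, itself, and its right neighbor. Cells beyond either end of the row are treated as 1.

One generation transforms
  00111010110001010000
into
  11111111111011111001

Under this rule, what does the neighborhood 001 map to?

1

At position 1 the neighborhood is 001; the next row has 1 there.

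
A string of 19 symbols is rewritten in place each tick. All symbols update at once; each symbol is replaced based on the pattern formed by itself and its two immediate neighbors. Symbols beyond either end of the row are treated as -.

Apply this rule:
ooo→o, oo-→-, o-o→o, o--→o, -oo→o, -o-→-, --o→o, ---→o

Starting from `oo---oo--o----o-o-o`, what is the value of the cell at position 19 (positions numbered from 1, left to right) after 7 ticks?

tick 1: o-oooo-oo-oooo-o-o-
tick 2: -oooo-oo-oooo-o-o-o
tick 3: oooo-oo-oooo-o-o-o-
tick 4: ooo-oo-oooo-o-o-o-o
tick 5: oo-oo-oooo-o-o-o-o-
tick 6: o-oo-oooo-o-o-o-o-o
tick 7: -oo-oooo-o-o-o-o-o-
position 19 holds -

-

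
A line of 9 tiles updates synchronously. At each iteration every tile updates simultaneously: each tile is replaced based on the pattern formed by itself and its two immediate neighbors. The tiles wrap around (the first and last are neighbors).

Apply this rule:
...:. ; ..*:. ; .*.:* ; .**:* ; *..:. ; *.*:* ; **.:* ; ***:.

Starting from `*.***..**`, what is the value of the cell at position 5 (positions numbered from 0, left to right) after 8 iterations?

iteration 1: ***.*..*.
iteration 2: *.***..**  (repeats iteration 0; period 2)
iteration 8: *.***..**
position 5 holds .

.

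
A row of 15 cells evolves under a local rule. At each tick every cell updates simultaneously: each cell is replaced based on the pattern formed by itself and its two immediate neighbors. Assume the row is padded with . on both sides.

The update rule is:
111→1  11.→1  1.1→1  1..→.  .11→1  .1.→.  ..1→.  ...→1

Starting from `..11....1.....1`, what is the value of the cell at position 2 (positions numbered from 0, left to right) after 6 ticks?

1.11.11...111..
.111111.1.111.1
.1111111.11111.
.1111111111111.
.1111111111111.  (fixed point — unchanged through tick 6)
position 2 holds 1

1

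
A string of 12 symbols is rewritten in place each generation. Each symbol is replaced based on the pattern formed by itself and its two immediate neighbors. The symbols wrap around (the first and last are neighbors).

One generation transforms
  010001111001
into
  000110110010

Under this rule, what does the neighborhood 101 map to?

0

At position 0 the neighborhood is 101; the next row has 0 there.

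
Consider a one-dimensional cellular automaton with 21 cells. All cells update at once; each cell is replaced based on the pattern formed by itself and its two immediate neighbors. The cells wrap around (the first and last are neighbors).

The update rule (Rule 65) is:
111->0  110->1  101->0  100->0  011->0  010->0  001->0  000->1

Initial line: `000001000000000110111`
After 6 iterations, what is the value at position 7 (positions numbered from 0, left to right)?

011100011111110010001
000101000000010000100
110000011111000110001
010111000001010010100
000001011100000000001
011100000101111111100
position 7 holds 0

0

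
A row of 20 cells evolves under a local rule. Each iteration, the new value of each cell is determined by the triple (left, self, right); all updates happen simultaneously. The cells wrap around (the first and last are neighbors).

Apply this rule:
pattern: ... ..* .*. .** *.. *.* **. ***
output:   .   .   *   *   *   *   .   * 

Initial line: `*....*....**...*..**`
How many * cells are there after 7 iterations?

iteration 1: .*...**...*.*..**.**
iteration 2: ***..*.*..****.*.**.
iteration 3: **.*.****.***.****.*
iteration 4: *.******.***.****.**
iteration 5: .******.***.****.***
iteration 6: ******.***.****.***.
iteration 7: *****.***.****.***.*
count of *: 16

16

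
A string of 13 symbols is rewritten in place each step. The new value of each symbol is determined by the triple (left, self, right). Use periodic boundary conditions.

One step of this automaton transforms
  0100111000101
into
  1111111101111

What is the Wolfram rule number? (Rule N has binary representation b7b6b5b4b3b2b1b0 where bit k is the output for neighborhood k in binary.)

254

position 5: 111 → 1  (bit 7 = 1)
position 6: 110 → 1  (bit 6 = 1)
position 0: 101 → 1  (bit 5 = 1)
position 2: 100 → 1  (bit 4 = 1)
position 4: 011 → 1  (bit 3 = 1)
position 1: 010 → 1  (bit 2 = 1)
position 3: 001 → 1  (bit 1 = 1)
position 8: 000 → 0  (bit 0 = 0)
bits b7..b0 = 11111110 = 254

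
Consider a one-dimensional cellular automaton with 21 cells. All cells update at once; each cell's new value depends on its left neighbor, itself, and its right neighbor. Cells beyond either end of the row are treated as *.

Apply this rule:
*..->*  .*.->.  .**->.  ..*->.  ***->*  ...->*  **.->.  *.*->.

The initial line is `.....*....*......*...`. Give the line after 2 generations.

****..***..*****..**.
***.*..*.*..***.*....

***.*..*.*..***.*....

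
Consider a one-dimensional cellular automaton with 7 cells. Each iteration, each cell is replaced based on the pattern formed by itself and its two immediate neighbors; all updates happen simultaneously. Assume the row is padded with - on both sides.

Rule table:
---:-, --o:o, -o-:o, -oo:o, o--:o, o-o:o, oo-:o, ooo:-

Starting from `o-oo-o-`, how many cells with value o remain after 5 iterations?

5

iteration 1: ooooooo
iteration 2: o-----o
iteration 3: oo---oo
iteration 4: ooo-ooo
iteration 5: o-ooo-o
count of o: 5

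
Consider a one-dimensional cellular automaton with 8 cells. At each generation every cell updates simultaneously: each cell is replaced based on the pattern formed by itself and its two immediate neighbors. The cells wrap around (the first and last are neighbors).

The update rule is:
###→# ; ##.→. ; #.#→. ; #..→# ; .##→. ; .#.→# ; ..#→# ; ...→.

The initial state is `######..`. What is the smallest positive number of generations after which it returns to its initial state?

generation 1: .####.##
generation 2: ..##....
generation 3: .#..#...
generation 4: ######..

4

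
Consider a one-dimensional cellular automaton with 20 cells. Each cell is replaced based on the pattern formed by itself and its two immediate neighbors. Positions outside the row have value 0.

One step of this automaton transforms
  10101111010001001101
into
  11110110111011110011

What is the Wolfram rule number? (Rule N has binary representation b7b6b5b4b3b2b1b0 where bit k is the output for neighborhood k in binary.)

182

position 5: 111 → 1  (bit 7 = 1)
position 7: 110 → 0  (bit 6 = 0)
position 1: 101 → 1  (bit 5 = 1)
position 10: 100 → 1  (bit 4 = 1)
position 4: 011 → 0  (bit 3 = 0)
position 0: 010 → 1  (bit 2 = 1)
position 12: 001 → 1  (bit 1 = 1)
position 11: 000 → 0  (bit 0 = 0)
bits b7..b0 = 10110110 = 182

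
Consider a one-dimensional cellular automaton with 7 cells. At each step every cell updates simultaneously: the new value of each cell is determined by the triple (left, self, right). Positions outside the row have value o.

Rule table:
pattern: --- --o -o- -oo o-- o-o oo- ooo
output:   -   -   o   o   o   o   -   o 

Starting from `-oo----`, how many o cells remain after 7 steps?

6

oo-o---
o-ooo--
-ooo-o-
ooo-ooo
oo-oooo
o-ooooo
-oooooo
count of o: 6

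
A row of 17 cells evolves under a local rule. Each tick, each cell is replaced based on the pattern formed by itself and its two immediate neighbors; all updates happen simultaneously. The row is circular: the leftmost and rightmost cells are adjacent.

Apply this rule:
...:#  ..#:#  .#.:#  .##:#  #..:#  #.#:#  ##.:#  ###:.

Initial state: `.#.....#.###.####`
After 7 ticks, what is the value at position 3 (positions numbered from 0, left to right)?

#

##########.###..#
.........###.####
##########.###..#  (repeats tick 1; period 2)
tick 7: ##########.###..#
position 3 holds #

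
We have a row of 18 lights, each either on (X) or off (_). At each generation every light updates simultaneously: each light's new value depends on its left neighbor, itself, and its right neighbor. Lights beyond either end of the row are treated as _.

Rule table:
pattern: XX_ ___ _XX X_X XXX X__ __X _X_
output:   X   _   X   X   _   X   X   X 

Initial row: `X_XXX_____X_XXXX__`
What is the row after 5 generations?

XXX_XX___XXXX__XX_
X_XXXXX_XX__XXXXXX
XXX___XXXXXXX____X
X_XX_XX_____XX__XX
XXXXXXXX___XXXXXXX

XXXXXXXX___XXXXXXX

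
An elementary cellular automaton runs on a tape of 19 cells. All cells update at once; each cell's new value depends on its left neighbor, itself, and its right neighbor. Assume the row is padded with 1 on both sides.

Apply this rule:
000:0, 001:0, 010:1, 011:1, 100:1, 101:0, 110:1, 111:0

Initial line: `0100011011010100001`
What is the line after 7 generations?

0101011011010101101

0110011011010110001
0111011011010111001
0101011011010101101
0101011011010101101  (fixed point — unchanged through generation 7)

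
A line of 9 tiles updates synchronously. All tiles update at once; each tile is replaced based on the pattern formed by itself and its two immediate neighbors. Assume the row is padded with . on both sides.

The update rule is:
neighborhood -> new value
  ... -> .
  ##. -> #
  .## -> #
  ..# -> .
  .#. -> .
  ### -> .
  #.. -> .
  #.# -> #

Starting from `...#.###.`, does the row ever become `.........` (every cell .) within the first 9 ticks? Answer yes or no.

yes

....##.#.
....###..
....#.#..
.....#...
.........
all cells are . at tick 5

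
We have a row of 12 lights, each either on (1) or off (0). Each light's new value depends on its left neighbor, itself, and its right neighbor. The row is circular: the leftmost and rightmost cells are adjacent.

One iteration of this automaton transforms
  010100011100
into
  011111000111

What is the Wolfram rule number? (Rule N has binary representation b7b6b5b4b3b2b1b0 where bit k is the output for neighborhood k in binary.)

position 8: 111 → 0  (bit 7 = 0)
position 9: 110 → 1  (bit 6 = 1)
position 2: 101 → 1  (bit 5 = 1)
position 4: 100 → 1  (bit 4 = 1)
position 7: 011 → 0  (bit 3 = 0)
position 1: 010 → 1  (bit 2 = 1)
position 0: 001 → 0  (bit 1 = 0)
position 5: 000 → 1  (bit 0 = 1)
bits b7..b0 = 01110101 = 117

117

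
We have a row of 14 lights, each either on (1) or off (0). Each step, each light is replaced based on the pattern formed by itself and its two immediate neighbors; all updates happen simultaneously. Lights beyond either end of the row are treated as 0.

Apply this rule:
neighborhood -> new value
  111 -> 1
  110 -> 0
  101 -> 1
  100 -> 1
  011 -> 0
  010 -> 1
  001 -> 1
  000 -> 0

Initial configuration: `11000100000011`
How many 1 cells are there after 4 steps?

step 1: 00101110000100
step 2: 01110101001110
step 3: 10101111110101
step 4: 11110111101111
count of 1: 12

12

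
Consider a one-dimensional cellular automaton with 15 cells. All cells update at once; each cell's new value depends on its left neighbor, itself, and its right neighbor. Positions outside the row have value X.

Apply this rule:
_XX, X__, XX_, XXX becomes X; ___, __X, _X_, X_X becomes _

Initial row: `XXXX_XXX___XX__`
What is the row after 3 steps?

XXXX_XXXX__XXX_
XXXX_XXXXX_XXX_
XXXX_XXXXX_XXX_

XXXX_XXXXX_XXX_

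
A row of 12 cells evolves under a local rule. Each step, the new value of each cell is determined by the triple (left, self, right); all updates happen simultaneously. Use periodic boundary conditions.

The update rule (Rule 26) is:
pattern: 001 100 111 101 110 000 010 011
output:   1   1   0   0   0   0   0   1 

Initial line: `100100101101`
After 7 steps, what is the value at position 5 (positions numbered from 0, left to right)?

1

step 1: 011011001001
step 2: 010010110110
step 3: 101100100101
step 4: 001011011001
step 5: 110010010110
step 6: 101101100100
step 7: 001001011011
position 5 holds 1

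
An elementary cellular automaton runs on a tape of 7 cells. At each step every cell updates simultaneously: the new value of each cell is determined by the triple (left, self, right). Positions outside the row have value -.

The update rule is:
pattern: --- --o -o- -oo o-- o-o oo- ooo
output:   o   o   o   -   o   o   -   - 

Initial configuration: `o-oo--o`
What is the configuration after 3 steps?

step 1: oo--ooo
step 2: --oo---
step 3: oo--ooo

oo--ooo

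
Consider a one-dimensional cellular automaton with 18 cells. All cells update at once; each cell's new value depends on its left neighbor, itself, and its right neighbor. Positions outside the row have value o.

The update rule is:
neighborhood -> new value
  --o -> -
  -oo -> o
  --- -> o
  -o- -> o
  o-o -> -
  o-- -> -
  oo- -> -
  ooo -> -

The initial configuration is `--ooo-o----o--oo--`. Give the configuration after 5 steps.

--o---o-oo-o--o---
--o-o-o-o--o--o-o-
--o-o-o-o--o--o-o-  (fixed point — unchanged through step 5)

--o-o-o-o--o--o-o-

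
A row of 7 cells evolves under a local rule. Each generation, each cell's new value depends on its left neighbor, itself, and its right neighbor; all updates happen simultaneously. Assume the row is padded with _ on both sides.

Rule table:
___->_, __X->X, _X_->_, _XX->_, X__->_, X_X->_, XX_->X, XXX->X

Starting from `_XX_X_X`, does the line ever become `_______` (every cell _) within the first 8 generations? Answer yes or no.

yes

generation 1: X_X____
generation 2: _______
all cells are _ at generation 2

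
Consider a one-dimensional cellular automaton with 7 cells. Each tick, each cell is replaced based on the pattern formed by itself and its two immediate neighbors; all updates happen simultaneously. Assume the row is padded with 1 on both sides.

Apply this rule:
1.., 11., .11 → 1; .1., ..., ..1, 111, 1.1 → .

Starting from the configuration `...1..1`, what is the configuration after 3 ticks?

.11...1

1...1.1
11....1
.11...1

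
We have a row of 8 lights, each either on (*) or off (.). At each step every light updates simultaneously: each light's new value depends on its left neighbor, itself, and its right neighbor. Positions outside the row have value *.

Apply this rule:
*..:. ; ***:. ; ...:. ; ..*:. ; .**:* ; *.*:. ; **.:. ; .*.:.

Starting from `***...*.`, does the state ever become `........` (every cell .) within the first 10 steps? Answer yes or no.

step 1: ........
all cells are . at step 1

yes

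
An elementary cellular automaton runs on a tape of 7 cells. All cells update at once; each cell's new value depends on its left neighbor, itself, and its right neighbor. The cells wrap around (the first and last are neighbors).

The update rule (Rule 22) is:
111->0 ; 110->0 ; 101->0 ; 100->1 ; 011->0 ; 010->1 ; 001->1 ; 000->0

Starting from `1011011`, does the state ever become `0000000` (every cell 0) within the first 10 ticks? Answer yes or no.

yes

0000000
all cells are 0 at tick 1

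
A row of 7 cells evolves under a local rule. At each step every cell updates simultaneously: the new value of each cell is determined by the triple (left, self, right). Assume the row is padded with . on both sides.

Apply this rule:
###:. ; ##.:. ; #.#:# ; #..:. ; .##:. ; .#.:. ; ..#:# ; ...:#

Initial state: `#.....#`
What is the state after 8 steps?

#####..

..####.
##.....
...####
###....
....###
####...
.....##
#####..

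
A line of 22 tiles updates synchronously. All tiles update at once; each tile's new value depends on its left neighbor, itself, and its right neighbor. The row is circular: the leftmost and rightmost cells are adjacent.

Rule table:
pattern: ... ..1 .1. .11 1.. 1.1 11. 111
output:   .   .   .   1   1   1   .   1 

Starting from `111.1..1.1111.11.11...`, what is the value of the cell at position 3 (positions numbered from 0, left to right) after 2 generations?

.

11.1.1..1111.11.11.1..
1.1.1.1.111.11.11.1.1.
position 3 holds .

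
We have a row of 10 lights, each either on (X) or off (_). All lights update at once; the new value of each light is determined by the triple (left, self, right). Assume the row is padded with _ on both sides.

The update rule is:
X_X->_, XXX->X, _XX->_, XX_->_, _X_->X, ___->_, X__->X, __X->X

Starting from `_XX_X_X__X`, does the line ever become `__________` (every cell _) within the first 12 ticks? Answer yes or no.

tick 1: X___X_XXXX
tick 2: XX_XX__XX_
tick 3: _____XX__X
tick 4: ____X__XXX
tick 5: ___XXXX_X_
tick 6: __X_XX__XX
tick 7: _XX___XX__
tick 8: X__X_X__X_
tick 9: XXXX_XXXXX
tick 10: _XX___XXX_
tick 11: X__X_X_X_X
tick 12: XXXX_X_X_X
tick 12 is XXXX_X_X_X, still not uniform _

no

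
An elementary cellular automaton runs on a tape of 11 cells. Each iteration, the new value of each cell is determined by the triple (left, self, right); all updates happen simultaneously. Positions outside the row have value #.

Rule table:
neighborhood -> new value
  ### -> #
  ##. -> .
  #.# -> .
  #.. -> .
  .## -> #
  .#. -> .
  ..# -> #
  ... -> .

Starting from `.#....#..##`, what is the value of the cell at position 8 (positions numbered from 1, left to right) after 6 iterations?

.....#..###
....#..####
...#..#####
..#..######
.#..#######
...########
position 8 holds #

#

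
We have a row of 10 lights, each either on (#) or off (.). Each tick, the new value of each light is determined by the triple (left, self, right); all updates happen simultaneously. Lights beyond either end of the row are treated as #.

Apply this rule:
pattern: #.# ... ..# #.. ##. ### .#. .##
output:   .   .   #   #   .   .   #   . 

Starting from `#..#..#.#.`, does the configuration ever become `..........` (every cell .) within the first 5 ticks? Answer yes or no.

.######.#.
........#.
#......##.
.#....#...
.##..###.#
tick 5 is .##..###.#, still not uniform .

no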